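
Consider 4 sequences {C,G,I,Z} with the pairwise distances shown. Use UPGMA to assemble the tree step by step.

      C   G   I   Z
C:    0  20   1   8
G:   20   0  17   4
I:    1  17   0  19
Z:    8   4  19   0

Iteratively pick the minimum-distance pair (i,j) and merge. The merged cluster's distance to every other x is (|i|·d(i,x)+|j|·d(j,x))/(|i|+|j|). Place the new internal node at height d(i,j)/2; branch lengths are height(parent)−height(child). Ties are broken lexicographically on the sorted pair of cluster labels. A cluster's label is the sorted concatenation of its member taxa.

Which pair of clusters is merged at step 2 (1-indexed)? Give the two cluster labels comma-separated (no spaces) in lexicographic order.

iteration 1: select C,I (d=1); attach at lengths (1/2, 1/2); label the merged cluster CI
  updated: d(CI,G)=37/2, d(CI,Z)=27/2
iteration 2: select G,Z (d=4); attach at lengths (2, 2); label the merged cluster GZ
  updated: d(CI,GZ)=16
iteration 3: select CI,GZ (d=16); attach at lengths (15/2, 6); label the merged cluster CGIZ
final tree: ((C:1/2,I:1/2):15/2,(G:2,Z:2):6)
total length: 37/2

G,Z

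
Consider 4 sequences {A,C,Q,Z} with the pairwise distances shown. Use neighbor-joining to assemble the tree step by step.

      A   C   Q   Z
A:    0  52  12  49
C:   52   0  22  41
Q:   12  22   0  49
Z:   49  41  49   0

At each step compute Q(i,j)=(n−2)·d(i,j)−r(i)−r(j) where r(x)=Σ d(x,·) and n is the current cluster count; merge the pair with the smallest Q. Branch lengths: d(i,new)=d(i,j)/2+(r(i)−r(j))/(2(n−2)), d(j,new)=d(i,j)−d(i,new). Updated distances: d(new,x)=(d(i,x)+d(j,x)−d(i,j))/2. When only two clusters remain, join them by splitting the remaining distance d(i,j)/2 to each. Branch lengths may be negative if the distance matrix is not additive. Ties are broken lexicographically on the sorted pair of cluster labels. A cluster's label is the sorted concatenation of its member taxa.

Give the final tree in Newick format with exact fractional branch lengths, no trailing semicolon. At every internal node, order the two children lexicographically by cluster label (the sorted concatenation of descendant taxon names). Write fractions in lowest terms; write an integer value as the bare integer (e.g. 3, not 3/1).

iteration 1: select A,Q (d=12, Q=-172); attach at lengths (27/2, -3/2); label the merged cluster AQ
  updated: d(AQ,C)=31, d(AQ,Z)=43
iteration 2: select AQ,C (d=31, Q=-115); attach at lengths (33/2, 29/2); label the merged cluster ACQ
  updated: d(ACQ,Z)=53/2
iteration 3: select ACQ,Z (d=53/2); attach at lengths (53/4, 53/4); label the merged cluster ACQZ
final tree: (((A:27/2,Q:-3/2):33/2,C:29/2):53/4,Z:53/4)
total length: 139/2

(((A:27/2,Q:-3/2):33/2,C:29/2):53/4,Z:53/4)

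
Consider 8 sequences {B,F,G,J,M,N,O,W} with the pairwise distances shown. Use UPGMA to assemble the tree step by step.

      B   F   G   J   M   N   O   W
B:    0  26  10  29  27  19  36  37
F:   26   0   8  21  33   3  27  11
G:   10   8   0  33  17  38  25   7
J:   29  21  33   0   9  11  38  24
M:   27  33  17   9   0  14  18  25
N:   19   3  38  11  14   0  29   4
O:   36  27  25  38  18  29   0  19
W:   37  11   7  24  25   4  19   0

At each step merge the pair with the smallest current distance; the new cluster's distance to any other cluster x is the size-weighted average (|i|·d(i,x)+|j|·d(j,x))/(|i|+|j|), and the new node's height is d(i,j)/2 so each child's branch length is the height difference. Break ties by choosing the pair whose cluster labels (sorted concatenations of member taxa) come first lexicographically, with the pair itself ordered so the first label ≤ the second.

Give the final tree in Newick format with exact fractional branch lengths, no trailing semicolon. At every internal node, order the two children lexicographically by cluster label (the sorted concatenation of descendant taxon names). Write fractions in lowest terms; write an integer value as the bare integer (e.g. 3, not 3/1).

((B:37/3,(((F:3/2,N:3/2):49/8,(G:7/2,W:7/2):33/8):7/2,(J:9/2,M:9/2):53/8):29/24):29/21,O:96/7)

1. join F+N (d=3) ⇒ FN; edges |F|=3/2, |N|=3/2
  updated: d(B,FN)=45/2, d(FN,G)=23, d(FN,J)=16, d(FN,M)=47/2, d(FN,O)=28, d(FN,W)=15/2
2. join G+W (d=7) ⇒ GW; edges |G|=7/2, |W|=7/2
  updated: d(B,GW)=47/2, d(FN,GW)=61/4, d(GW,J)=57/2, d(GW,M)=21, d(GW,O)=22
3. join J+M (d=9) ⇒ JM; edges |J|=9/2, |M|=9/2
  updated: d(B,JM)=28, d(FN,JM)=79/4, d(GW,JM)=99/4, d(JM,O)=28
4. join FN+GW (d=61/4) ⇒ FGNW; edges |FN|=49/8, |GW|=33/8
  updated: d(B,FGNW)=23, d(FGNW,JM)=89/4, d(FGNW,O)=25
5. join FGNW+JM (d=89/4) ⇒ FGJMNW; edges |FGNW|=7/2, |JM|=53/8
  updated: d(B,FGJMNW)=74/3, d(FGJMNW,O)=26
6. join B+FGJMNW (d=74/3) ⇒ BFGJMNW; edges |B|=37/3, |FGJMNW|=29/24
  updated: d(BFGJMNW,O)=192/7
7. join BFGJMNW+O (d=192/7) ⇒ BFGJMNOW; edges |BFGJMNW|=29/21, |O|=96/7
final tree: ((B:37/3,(((F:3/2,N:3/2):49/8,(G:7/2,W:7/2):33/8):7/2,(J:9/2,M:9/2):53/8):29/24):29/21,O:96/7)
total length: 5713/84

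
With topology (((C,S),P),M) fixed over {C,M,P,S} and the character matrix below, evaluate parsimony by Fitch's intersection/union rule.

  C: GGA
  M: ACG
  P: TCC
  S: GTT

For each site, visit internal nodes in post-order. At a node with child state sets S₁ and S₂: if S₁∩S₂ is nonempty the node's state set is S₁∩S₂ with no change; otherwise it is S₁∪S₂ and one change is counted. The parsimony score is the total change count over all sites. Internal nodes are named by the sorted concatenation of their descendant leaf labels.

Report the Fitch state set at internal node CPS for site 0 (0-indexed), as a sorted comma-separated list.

G,T

[col 0] CS: children C:{G}, S:{G} ∩→ {G}; cost 0
[col 0] CPS: children CS:{G}, P:{T} ∪→ {G,T}; cost 1
[col 0] CMPS: children CPS:{G,T}, M:{A} ∪→ {A,G,T}; cost 1
[col 1] CS: children C:{G}, S:{T} ∪→ {G,T}; cost 1
[col 1] CPS: children CS:{G,T}, P:{C} ∪→ {C,G,T}; cost 1
[col 1] CMPS: children CPS:{C,G,T}, M:{C} ∩→ {C}; cost 0
[col 2] CS: children C:{A}, S:{T} ∪→ {A,T}; cost 1
[col 2] CPS: children CS:{A,T}, P:{C} ∪→ {A,C,T}; cost 1
[col 2] CMPS: children CPS:{A,C,T}, M:{G} ∪→ {A,C,G,T}; cost 1
per-site changes: [2, 2, 3]; total = 7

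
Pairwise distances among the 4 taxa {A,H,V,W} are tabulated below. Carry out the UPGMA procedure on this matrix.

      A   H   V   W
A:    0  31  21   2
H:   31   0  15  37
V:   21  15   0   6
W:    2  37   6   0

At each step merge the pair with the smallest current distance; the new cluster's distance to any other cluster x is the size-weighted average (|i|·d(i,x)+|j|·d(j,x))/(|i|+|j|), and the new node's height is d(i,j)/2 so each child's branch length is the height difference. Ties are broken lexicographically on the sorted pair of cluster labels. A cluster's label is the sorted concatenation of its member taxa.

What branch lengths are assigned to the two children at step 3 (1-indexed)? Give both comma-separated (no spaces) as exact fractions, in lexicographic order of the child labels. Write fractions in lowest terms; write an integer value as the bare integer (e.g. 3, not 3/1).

85/12,83/6

1. join A+W (d=2) ⇒ AW; edges |A|=1, |W|=1
  updated: d(AW,H)=34, d(AW,V)=27/2
2. join AW+V (d=27/2) ⇒ AVW; edges |AW|=23/4, |V|=27/4
  updated: d(AVW,H)=83/3
3. join AVW+H (d=83/3) ⇒ AHVW; edges |AVW|=85/12, |H|=83/6
final tree: (((A:1,W:1):23/4,V:27/4):85/12,H:83/6)
total length: 425/12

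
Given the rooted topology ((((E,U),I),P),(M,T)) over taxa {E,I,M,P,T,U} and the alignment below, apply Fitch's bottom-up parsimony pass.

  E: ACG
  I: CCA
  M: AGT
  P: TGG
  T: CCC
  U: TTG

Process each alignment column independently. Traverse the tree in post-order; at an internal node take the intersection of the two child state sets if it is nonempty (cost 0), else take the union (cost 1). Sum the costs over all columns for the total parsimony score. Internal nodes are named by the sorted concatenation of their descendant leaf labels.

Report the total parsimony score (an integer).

10

[col 0] EU: children E:{A}, U:{T} ∪→ {A,T}; cost 1
[col 0] EIU: children EU:{A,T}, I:{C} ∪→ {A,C,T}; cost 1
[col 0] EIPU: children EIU:{A,C,T}, P:{T} ∩→ {T}; cost 0
[col 0] MT: children M:{A}, T:{C} ∪→ {A,C}; cost 1
[col 0] EIMPTU: children EIPU:{T}, MT:{A,C} ∪→ {A,C,T}; cost 1
[col 1] EU: children E:{C}, U:{T} ∪→ {C,T}; cost 1
[col 1] EIU: children EU:{C,T}, I:{C} ∩→ {C}; cost 0
[col 1] EIPU: children EIU:{C}, P:{G} ∪→ {C,G}; cost 1
[col 1] MT: children M:{G}, T:{C} ∪→ {C,G}; cost 1
[col 1] EIMPTU: children EIPU:{C,G}, MT:{C,G} ∩→ {C,G}; cost 0
[col 2] EU: children E:{G}, U:{G} ∩→ {G}; cost 0
[col 2] EIU: children EU:{G}, I:{A} ∪→ {A,G}; cost 1
[col 2] EIPU: children EIU:{A,G}, P:{G} ∩→ {G}; cost 0
[col 2] MT: children M:{T}, T:{C} ∪→ {C,T}; cost 1
[col 2] EIMPTU: children EIPU:{G}, MT:{C,T} ∪→ {C,G,T}; cost 1
per-site changes: [4, 3, 3]; total = 10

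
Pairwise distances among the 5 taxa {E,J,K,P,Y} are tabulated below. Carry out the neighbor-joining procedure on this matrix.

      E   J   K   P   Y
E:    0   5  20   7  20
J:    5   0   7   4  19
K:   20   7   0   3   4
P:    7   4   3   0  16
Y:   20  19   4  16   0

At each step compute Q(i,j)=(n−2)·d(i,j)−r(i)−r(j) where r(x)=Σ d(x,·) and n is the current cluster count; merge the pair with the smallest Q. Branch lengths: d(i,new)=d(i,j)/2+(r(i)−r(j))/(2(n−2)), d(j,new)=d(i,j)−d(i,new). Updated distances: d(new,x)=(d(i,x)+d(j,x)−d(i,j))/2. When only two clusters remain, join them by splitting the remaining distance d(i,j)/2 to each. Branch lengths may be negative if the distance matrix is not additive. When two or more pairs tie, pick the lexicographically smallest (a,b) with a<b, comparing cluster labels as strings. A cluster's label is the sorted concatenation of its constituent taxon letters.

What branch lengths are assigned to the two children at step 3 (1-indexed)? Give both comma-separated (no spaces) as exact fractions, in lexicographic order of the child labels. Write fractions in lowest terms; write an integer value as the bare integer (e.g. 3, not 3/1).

15/4,33/4

step 1: merge (K,Y) at d=4, Q=-81; branch lengths K→-13/6, Y→37/6; new cluster KY
  updated: d(E,KY)=18, d(J,KY)=11, d(KY,P)=15/2
step 2: merge (E,J) at d=5, Q=-40; branch lengths E→5, J→0; new cluster EJ
  updated: d(EJ,KY)=12, d(EJ,P)=3
step 3: merge (EJ,KY) at d=12, Q=-45/2; branch lengths EJ→15/4, KY→33/4; new cluster EJKY
  updated: d(EJKY,P)=-3/4
step 4: merge (EJKY,P) at d=-3/4; branch lengths EJKY→-3/8, P→-3/8; new cluster EJKPY
final tree: (((E:5,J:0):15/4,(K:-13/6,Y:37/6):33/4):-3/8,P:-3/8)
total length: 81/4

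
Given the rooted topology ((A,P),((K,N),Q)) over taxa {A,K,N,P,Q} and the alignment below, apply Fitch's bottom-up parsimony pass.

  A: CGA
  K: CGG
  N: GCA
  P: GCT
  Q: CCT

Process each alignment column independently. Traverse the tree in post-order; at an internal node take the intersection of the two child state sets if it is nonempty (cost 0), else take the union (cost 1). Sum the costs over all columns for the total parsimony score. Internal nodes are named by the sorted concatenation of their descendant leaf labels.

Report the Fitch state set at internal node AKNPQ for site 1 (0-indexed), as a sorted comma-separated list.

C

site 0, node AP: A={C} ∪ P={G} → {C,G} (+1)
site 0, node KN: K={C} ∪ N={G} → {C,G} (+1)
site 0, node KNQ: KN={C,G} ∩ Q={C} → {C} (+0)
site 0, node AKNPQ: AP={C,G} ∩ KNQ={C} → {C} (+0)
site 1, node AP: A={G} ∪ P={C} → {C,G} (+1)
site 1, node KN: K={G} ∪ N={C} → {C,G} (+1)
site 1, node KNQ: KN={C,G} ∩ Q={C} → {C} (+0)
site 1, node AKNPQ: AP={C,G} ∩ KNQ={C} → {C} (+0)
site 2, node AP: A={A} ∪ P={T} → {A,T} (+1)
site 2, node KN: K={G} ∪ N={A} → {A,G} (+1)
site 2, node KNQ: KN={A,G} ∪ Q={T} → {A,G,T} (+1)
site 2, node AKNPQ: AP={A,T} ∩ KNQ={A,G,T} → {A,T} (+0)
per-site changes: [2, 2, 3]; total = 7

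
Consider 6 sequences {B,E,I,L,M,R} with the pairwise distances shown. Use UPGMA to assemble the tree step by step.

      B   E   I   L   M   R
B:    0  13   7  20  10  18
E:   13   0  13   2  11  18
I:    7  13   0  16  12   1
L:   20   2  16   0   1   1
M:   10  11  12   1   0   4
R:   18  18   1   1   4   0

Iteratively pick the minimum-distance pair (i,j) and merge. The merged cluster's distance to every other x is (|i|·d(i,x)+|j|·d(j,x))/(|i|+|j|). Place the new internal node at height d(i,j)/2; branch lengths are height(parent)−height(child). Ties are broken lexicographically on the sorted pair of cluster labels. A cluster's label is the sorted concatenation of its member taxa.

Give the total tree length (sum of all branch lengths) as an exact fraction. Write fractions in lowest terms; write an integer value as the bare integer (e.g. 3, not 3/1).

1391/60

iteration 1: select I,R (d=1); attach at lengths (1/2, 1/2); label the merged cluster IR
  updated: d(B,IR)=25/2, d(E,IR)=31/2, d(IR,L)=17/2, d(IR,M)=8
iteration 2: select L,M (d=1); attach at lengths (1/2, 1/2); label the merged cluster LM
  updated: d(B,LM)=15, d(E,LM)=13/2, d(IR,LM)=33/4
iteration 3: select E,LM (d=13/2); attach at lengths (13/4, 11/4); label the merged cluster ELM
  updated: d(B,ELM)=43/3, d(ELM,IR)=32/3
iteration 4: select ELM,IR (d=32/3); attach at lengths (25/12, 29/6); label the merged cluster EILMR
  updated: d(B,EILMR)=68/5
iteration 5: select B,EILMR (d=68/5); attach at lengths (34/5, 22/15); label the merged cluster BEILMR
final tree: (B:34/5,((E:13/4,(L:1/2,M:1/2):11/4):25/12,(I:1/2,R:1/2):29/6):22/15)
total length: 1391/60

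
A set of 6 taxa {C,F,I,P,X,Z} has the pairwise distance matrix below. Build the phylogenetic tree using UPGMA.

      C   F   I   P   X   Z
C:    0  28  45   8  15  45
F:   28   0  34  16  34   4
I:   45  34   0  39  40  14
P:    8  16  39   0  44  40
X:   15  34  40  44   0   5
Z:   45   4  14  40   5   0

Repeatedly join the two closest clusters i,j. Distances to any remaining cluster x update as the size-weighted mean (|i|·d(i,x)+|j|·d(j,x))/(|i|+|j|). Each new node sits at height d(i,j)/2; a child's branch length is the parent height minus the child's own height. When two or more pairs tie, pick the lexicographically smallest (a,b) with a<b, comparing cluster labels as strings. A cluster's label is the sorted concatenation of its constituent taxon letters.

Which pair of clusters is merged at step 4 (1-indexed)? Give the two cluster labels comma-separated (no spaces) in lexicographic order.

FXZ,I

1. join F+Z (d=4) ⇒ FZ; edges |F|=2, |Z|=2
  updated: d(C,FZ)=73/2, d(FZ,I)=24, d(FZ,P)=28, d(FZ,X)=39/2
2. join C+P (d=8) ⇒ CP; edges |C|=4, |P|=4
  updated: d(CP,FZ)=129/4, d(CP,I)=42, d(CP,X)=59/2
3. join FZ+X (d=39/2) ⇒ FXZ; edges |FZ|=31/4, |X|=39/4
  updated: d(CP,FXZ)=94/3, d(FXZ,I)=88/3
4. join FXZ+I (d=88/3) ⇒ FIXZ; edges |FXZ|=59/12, |I|=44/3
  updated: d(CP,FIXZ)=34
5. join CP+FIXZ (d=34) ⇒ CFIPXZ; edges |CP|=13, |FIXZ|=7/3
final tree: ((C:4,P:4):13,(((F:2,Z:2):31/4,X:39/4):59/12,I:44/3):7/3)
total length: 773/12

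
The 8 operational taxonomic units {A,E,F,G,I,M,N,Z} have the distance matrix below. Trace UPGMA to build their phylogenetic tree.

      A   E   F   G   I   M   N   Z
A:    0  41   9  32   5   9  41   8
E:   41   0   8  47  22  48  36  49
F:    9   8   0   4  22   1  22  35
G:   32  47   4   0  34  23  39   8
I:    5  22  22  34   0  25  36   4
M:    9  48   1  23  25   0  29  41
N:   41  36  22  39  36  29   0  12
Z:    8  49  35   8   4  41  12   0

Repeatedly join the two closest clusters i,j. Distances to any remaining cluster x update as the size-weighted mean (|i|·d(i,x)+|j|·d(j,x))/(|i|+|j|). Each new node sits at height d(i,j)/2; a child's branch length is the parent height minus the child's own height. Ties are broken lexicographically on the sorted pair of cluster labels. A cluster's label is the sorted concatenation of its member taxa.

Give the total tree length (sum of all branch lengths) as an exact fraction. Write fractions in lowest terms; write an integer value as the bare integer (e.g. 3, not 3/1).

step 1: merge (F,M) at d=1; branch lengths F→1/2, M→1/2; new cluster FM
  updated: d(A,FM)=9, d(E,FM)=28, d(FM,G)=27/2, d(FM,I)=47/2, d(FM,N)=51/2, d(FM,Z)=38
step 2: merge (I,Z) at d=4; branch lengths I→2, Z→2; new cluster IZ
  updated: d(A,IZ)=13/2, d(E,IZ)=71/2, d(FM,IZ)=123/4, d(G,IZ)=21, d(IZ,N)=24
step 3: merge (A,IZ) at d=13/2; branch lengths A→13/4, IZ→5/4; new cluster AIZ
  updated: d(AIZ,E)=112/3, d(AIZ,FM)=47/2, d(AIZ,G)=74/3, d(AIZ,N)=89/3
step 4: merge (FM,G) at d=27/2; branch lengths FM→25/4, G→27/4; new cluster FGM
  updated: d(AIZ,FGM)=215/9, d(E,FGM)=103/3, d(FGM,N)=30
step 5: merge (AIZ,FGM) at d=215/9; branch lengths AIZ→313/36, FGM→187/36; new cluster AFGIMZ
  updated: d(AFGIMZ,E)=215/6, d(AFGIMZ,N)=179/6
step 6: merge (AFGIMZ,N) at d=179/6; branch lengths AFGIMZ→107/36, N→179/12; new cluster AFGIMNZ
  updated: d(AFGIMNZ,E)=251/7
step 7: merge (AFGIMNZ,E) at d=251/7; branch lengths AFGIMNZ→253/84, E→251/14; new cluster AEFGIMNZ
final tree: ((((A:13/4,(I:2,Z:2):5/4):313/36,((F:1/2,M:1/2):25/4,G:27/4):187/36):107/36,N:179/12):253/84,E:251/14)
total length: 18955/252

18955/252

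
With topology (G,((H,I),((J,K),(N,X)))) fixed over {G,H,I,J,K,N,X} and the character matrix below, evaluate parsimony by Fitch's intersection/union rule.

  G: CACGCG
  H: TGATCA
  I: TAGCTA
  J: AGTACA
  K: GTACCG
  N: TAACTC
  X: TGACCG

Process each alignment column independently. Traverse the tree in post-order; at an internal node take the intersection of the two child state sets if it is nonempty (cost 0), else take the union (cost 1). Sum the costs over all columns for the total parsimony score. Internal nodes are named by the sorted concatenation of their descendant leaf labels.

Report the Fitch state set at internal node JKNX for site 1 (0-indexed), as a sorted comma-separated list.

G

[col 0] HI: children H:{T}, I:{T} ∩→ {T}; cost 0
[col 0] JK: children J:{A}, K:{G} ∪→ {A,G}; cost 1
[col 0] NX: children N:{T}, X:{T} ∩→ {T}; cost 0
[col 0] JKNX: children JK:{A,G}, NX:{T} ∪→ {A,G,T}; cost 1
[col 0] HIJKNX: children HI:{T}, JKNX:{A,G,T} ∩→ {T}; cost 0
[col 0] GHIJKNX: children G:{C}, HIJKNX:{T} ∪→ {C,T}; cost 1
[col 1] HI: children H:{G}, I:{A} ∪→ {A,G}; cost 1
[col 1] JK: children J:{G}, K:{T} ∪→ {G,T}; cost 1
[col 1] NX: children N:{A}, X:{G} ∪→ {A,G}; cost 1
[col 1] JKNX: children JK:{G,T}, NX:{A,G} ∩→ {G}; cost 0
[col 1] HIJKNX: children HI:{A,G}, JKNX:{G} ∩→ {G}; cost 0
[col 1] GHIJKNX: children G:{A}, HIJKNX:{G} ∪→ {A,G}; cost 1
[col 2] HI: children H:{A}, I:{G} ∪→ {A,G}; cost 1
[col 2] JK: children J:{T}, K:{A} ∪→ {A,T}; cost 1
[col 2] NX: children N:{A}, X:{A} ∩→ {A}; cost 0
[col 2] JKNX: children JK:{A,T}, NX:{A} ∩→ {A}; cost 0
[col 2] HIJKNX: children HI:{A,G}, JKNX:{A} ∩→ {A}; cost 0
[col 2] GHIJKNX: children G:{C}, HIJKNX:{A} ∪→ {A,C}; cost 1
[col 3] HI: children H:{T}, I:{C} ∪→ {C,T}; cost 1
[col 3] JK: children J:{A}, K:{C} ∪→ {A,C}; cost 1
[col 3] NX: children N:{C}, X:{C} ∩→ {C}; cost 0
[col 3] JKNX: children JK:{A,C}, NX:{C} ∩→ {C}; cost 0
[col 3] HIJKNX: children HI:{C,T}, JKNX:{C} ∩→ {C}; cost 0
[col 3] GHIJKNX: children G:{G}, HIJKNX:{C} ∪→ {C,G}; cost 1
[col 4] HI: children H:{C}, I:{T} ∪→ {C,T}; cost 1
[col 4] JK: children J:{C}, K:{C} ∩→ {C}; cost 0
[col 4] NX: children N:{T}, X:{C} ∪→ {C,T}; cost 1
[col 4] JKNX: children JK:{C}, NX:{C,T} ∩→ {C}; cost 0
[col 4] HIJKNX: children HI:{C,T}, JKNX:{C} ∩→ {C}; cost 0
[col 4] GHIJKNX: children G:{C}, HIJKNX:{C} ∩→ {C}; cost 0
[col 5] HI: children H:{A}, I:{A} ∩→ {A}; cost 0
[col 5] JK: children J:{A}, K:{G} ∪→ {A,G}; cost 1
[col 5] NX: children N:{C}, X:{G} ∪→ {C,G}; cost 1
[col 5] JKNX: children JK:{A,G}, NX:{C,G} ∩→ {G}; cost 0
[col 5] HIJKNX: children HI:{A}, JKNX:{G} ∪→ {A,G}; cost 1
[col 5] GHIJKNX: children G:{G}, HIJKNX:{A,G} ∩→ {G}; cost 0
per-site changes: [3, 4, 3, 3, 2, 3]; total = 18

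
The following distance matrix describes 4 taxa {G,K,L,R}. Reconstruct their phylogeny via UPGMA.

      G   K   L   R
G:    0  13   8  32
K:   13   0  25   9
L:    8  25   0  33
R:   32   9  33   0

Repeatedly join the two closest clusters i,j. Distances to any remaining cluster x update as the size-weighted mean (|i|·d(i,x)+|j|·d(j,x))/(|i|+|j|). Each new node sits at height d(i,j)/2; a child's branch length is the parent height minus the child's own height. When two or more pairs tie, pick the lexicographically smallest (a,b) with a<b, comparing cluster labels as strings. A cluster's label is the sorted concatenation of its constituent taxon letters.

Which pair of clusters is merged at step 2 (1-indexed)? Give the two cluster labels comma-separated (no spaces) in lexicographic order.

K,R

step 1: merge (G,L) at d=8; branch lengths G→4, L→4; new cluster GL
  updated: d(GL,K)=19, d(GL,R)=65/2
step 2: merge (K,R) at d=9; branch lengths K→9/2, R→9/2; new cluster KR
  updated: d(GL,KR)=103/4
step 3: merge (GL,KR) at d=103/4; branch lengths GL→71/8, KR→67/8; new cluster GKLR
final tree: ((G:4,L:4):71/8,(K:9/2,R:9/2):67/8)
total length: 137/4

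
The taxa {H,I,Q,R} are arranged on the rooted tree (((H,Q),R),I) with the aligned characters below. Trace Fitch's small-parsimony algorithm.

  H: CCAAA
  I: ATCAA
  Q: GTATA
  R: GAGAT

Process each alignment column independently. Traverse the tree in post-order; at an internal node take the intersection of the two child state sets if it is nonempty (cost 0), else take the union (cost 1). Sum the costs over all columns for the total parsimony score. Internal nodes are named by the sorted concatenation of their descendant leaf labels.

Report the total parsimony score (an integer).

HQ@0: {C} ∪ {G} = {C,G} (union, +1)
HQR@0: {C,G} ∩ {G} = {G} (intersection, +0)
HIQR@0: {G} ∪ {A} = {A,G} (union, +1)
HQ@1: {C} ∪ {T} = {C,T} (union, +1)
HQR@1: {C,T} ∪ {A} = {A,C,T} (union, +1)
HIQR@1: {A,C,T} ∩ {T} = {T} (intersection, +0)
HQ@2: {A} ∩ {A} = {A} (intersection, +0)
HQR@2: {A} ∪ {G} = {A,G} (union, +1)
HIQR@2: {A,G} ∪ {C} = {A,C,G} (union, +1)
HQ@3: {A} ∪ {T} = {A,T} (union, +1)
HQR@3: {A,T} ∩ {A} = {A} (intersection, +0)
HIQR@3: {A} ∩ {A} = {A} (intersection, +0)
HQ@4: {A} ∩ {A} = {A} (intersection, +0)
HQR@4: {A} ∪ {T} = {A,T} (union, +1)
HIQR@4: {A,T} ∩ {A} = {A} (intersection, +0)
per-site changes: [2, 2, 2, 1, 1]; total = 8

8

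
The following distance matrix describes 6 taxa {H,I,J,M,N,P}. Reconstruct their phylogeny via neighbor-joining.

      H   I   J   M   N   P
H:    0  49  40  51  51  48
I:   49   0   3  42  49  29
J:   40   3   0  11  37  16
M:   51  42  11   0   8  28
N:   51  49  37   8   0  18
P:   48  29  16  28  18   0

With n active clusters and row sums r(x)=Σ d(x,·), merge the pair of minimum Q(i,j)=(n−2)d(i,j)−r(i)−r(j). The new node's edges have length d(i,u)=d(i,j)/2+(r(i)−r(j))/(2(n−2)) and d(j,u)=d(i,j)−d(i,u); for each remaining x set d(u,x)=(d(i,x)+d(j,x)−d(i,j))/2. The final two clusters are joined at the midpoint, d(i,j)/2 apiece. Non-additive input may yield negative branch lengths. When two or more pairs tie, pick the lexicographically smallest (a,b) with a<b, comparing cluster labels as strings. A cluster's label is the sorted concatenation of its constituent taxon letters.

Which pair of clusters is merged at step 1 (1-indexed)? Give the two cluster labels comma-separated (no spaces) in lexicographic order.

step 1: merge (M,N) at d=8, Q=-271; branch lengths M→9/8, N→55/8; new cluster MN
  updated: d(H,MN)=47, d(I,MN)=83/2, d(J,MN)=20, d(MN,P)=19
step 2: merge (I,J) at d=3, Q=-385/2; branch lengths I→35/4, J→-23/4; new cluster IJ
  updated: d(H,IJ)=43, d(IJ,MN)=117/4, d(IJ,P)=21
step 3: merge (H,IJ) at d=43, Q=-581/4; branch lengths H→523/16, IJ→165/16; new cluster HIJ
  updated: d(HIJ,MN)=133/8, d(HIJ,P)=13
step 4: merge (HIJ,MN) at d=133/8, Q=-389/8; branch lengths HIJ→85/16, MN→181/16; new cluster HIJMN
  updated: d(HIJMN,P)=123/16
step 5: merge (HIJMN,P) at d=123/16; branch lengths HIJMN→123/32, P→123/32; new cluster HIJMNP
final tree: (((H:523/16,(I:35/4,J:-23/4):165/16):85/16,(M:9/8,N:55/8):181/16):123/32,P:123/32)
total length: 1253/16

M,N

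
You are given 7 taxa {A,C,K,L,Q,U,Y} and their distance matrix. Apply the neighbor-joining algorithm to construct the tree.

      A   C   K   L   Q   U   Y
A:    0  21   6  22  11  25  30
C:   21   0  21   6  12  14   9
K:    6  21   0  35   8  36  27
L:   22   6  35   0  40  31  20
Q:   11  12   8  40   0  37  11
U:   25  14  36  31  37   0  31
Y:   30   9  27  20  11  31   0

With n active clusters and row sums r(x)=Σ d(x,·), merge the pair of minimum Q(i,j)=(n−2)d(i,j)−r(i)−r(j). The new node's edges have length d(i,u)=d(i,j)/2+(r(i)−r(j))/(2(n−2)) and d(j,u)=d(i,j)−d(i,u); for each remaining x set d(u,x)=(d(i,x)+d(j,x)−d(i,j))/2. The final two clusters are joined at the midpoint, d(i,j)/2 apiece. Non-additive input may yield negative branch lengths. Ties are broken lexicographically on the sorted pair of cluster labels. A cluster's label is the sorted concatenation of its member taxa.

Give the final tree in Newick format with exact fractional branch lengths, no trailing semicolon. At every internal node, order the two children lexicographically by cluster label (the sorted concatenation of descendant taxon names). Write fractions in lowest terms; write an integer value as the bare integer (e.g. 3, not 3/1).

1. join A+K (d=6, Q=-218) ⇒ AK; edges |A|=6/5, |K|=24/5
  updated: d(AK,C)=18, d(AK,L)=51/2, d(AK,Q)=13/2, d(AK,U)=55/2, d(AK,Y)=51/2
2. join AK+Q (d=13/2, Q=-367/2) ⇒ AKQ; edges |AK|=45/16, |Q|=59/16
  updated: d(AKQ,C)=47/4, d(AKQ,L)=59/2, d(AKQ,U)=29, d(AKQ,Y)=15
3. join AKQ+Y (d=15, Q=-461/4) ⇒ AKQY; edges |AKQ|=221/24, |Y|=139/24
  updated: d(AKQY,C)=23/8, d(AKQY,L)=69/4, d(AKQY,U)=45/2
4. join AKQY+U (d=45/2, Q=-521/8) ⇒ AKQUY; edges |AKQY|=161/32, |U|=559/32
  updated: d(AKQUY,C)=-45/16, d(AKQUY,L)=103/8
5. join AKQUY+C (d=-45/16, Q=-257/16) ⇒ ACKQUY; edges |AKQUY|=65/32, |C|=-155/32
  updated: d(ACKQUY,L)=347/32
6. join ACKQUY+L (d=347/32) ⇒ ACKLQUY; edges |ACKQUY|=347/64, |L|=347/64
final tree: ((((((A:6/5,K:24/5):45/16,Q:59/16):221/24,Y:139/24):161/32,U:559/32):65/32,C:-155/32):347/64,L:347/64)
total length: 1857/32

((((((A:6/5,K:24/5):45/16,Q:59/16):221/24,Y:139/24):161/32,U:559/32):65/32,C:-155/32):347/64,L:347/64)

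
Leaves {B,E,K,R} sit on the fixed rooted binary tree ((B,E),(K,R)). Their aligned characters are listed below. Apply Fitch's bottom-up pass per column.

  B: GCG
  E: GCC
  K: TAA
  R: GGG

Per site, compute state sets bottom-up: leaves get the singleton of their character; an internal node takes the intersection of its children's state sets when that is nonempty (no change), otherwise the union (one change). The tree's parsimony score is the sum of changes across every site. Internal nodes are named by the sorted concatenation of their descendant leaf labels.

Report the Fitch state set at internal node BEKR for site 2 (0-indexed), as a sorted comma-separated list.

G

site 0, node BE: B={G} ∩ E={G} → {G} (+0)
site 0, node KR: K={T} ∪ R={G} → {G,T} (+1)
site 0, node BEKR: BE={G} ∩ KR={G,T} → {G} (+0)
site 1, node BE: B={C} ∩ E={C} → {C} (+0)
site 1, node KR: K={A} ∪ R={G} → {A,G} (+1)
site 1, node BEKR: BE={C} ∪ KR={A,G} → {A,C,G} (+1)
site 2, node BE: B={G} ∪ E={C} → {C,G} (+1)
site 2, node KR: K={A} ∪ R={G} → {A,G} (+1)
site 2, node BEKR: BE={C,G} ∩ KR={A,G} → {G} (+0)
per-site changes: [1, 2, 2]; total = 5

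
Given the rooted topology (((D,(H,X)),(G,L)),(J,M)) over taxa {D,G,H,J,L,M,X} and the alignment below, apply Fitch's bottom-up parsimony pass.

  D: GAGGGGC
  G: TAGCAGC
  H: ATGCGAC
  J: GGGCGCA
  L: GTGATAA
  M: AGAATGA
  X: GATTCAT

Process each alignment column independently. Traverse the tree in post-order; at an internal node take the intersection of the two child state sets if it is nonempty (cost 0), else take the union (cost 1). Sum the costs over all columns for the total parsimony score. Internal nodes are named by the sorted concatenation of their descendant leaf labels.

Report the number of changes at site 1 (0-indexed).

3

HX@0: {A} ∪ {G} = {A,G} (union, +1)
DHX@0: {G} ∩ {A,G} = {G} (intersection, +0)
GL@0: {T} ∪ {G} = {G,T} (union, +1)
DGHLX@0: {G} ∩ {G,T} = {G} (intersection, +0)
JM@0: {G} ∪ {A} = {A,G} (union, +1)
DGHJLMX@0: {G} ∩ {A,G} = {G} (intersection, +0)
HX@1: {T} ∪ {A} = {A,T} (union, +1)
DHX@1: {A} ∩ {A,T} = {A} (intersection, +0)
GL@1: {A} ∪ {T} = {A,T} (union, +1)
DGHLX@1: {A} ∩ {A,T} = {A} (intersection, +0)
JM@1: {G} ∩ {G} = {G} (intersection, +0)
DGHJLMX@1: {A} ∪ {G} = {A,G} (union, +1)
HX@2: {G} ∪ {T} = {G,T} (union, +1)
DHX@2: {G} ∩ {G,T} = {G} (intersection, +0)
GL@2: {G} ∩ {G} = {G} (intersection, +0)
DGHLX@2: {G} ∩ {G} = {G} (intersection, +0)
JM@2: {G} ∪ {A} = {A,G} (union, +1)
DGHJLMX@2: {G} ∩ {A,G} = {G} (intersection, +0)
HX@3: {C} ∪ {T} = {C,T} (union, +1)
DHX@3: {G} ∪ {C,T} = {C,G,T} (union, +1)
GL@3: {C} ∪ {A} = {A,C} (union, +1)
DGHLX@3: {C,G,T} ∩ {A,C} = {C} (intersection, +0)
JM@3: {C} ∪ {A} = {A,C} (union, +1)
DGHJLMX@3: {C} ∩ {A,C} = {C} (intersection, +0)
HX@4: {G} ∪ {C} = {C,G} (union, +1)
DHX@4: {G} ∩ {C,G} = {G} (intersection, +0)
GL@4: {A} ∪ {T} = {A,T} (union, +1)
DGHLX@4: {G} ∪ {A,T} = {A,G,T} (union, +1)
JM@4: {G} ∪ {T} = {G,T} (union, +1)
DGHJLMX@4: {A,G,T} ∩ {G,T} = {G,T} (intersection, +0)
HX@5: {A} ∩ {A} = {A} (intersection, +0)
DHX@5: {G} ∪ {A} = {A,G} (union, +1)
GL@5: {G} ∪ {A} = {A,G} (union, +1)
DGHLX@5: {A,G} ∩ {A,G} = {A,G} (intersection, +0)
JM@5: {C} ∪ {G} = {C,G} (union, +1)
DGHJLMX@5: {A,G} ∩ {C,G} = {G} (intersection, +0)
HX@6: {C} ∪ {T} = {C,T} (union, +1)
DHX@6: {C} ∩ {C,T} = {C} (intersection, +0)
GL@6: {C} ∪ {A} = {A,C} (union, +1)
DGHLX@6: {C} ∩ {A,C} = {C} (intersection, +0)
JM@6: {A} ∩ {A} = {A} (intersection, +0)
DGHJLMX@6: {C} ∪ {A} = {A,C} (union, +1)
per-site changes: [3, 3, 2, 4, 4, 3, 3]; total = 22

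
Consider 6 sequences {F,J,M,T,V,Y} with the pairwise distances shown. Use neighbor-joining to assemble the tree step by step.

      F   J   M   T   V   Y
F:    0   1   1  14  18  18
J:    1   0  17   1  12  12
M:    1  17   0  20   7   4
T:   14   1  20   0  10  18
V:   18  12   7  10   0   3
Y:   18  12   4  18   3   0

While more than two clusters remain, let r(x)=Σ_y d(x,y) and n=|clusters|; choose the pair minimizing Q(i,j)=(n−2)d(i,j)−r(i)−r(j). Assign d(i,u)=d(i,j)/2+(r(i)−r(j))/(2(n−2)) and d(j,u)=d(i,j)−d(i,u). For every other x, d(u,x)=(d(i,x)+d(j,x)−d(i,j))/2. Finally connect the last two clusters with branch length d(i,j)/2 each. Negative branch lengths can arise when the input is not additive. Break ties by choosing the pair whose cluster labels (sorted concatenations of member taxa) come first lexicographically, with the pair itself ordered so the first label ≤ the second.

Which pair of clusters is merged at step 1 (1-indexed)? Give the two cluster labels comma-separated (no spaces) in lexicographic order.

1. join J+T (d=1, Q=-102) ⇒ JT; edges |J|=-2, |T|=3
  updated: d(F,JT)=7, d(JT,M)=18, d(JT,V)=21/2, d(JT,Y)=29/2
2. join F+JT (d=7, Q=-73) ⇒ FJT; edges |F|=5/2, |JT|=9/2
  updated: d(FJT,M)=6, d(FJT,V)=43/4, d(FJT,Y)=51/4
3. join FJT+M (d=6, Q=-69/2) ⇒ FJMT; edges |FJT|=49/8, |M|=-1/8
  updated: d(FJMT,V)=47/8, d(FJMT,Y)=43/8
4. join FJMT+V (d=47/8, Q=-57/4) ⇒ FJMTV; edges |FJMT|=33/8, |V|=7/4
  updated: d(FJMTV,Y)=5/4
5. join FJMTV+Y (d=5/4) ⇒ FJMTVY; edges |FJMTV|=5/8, |Y|=5/8
final tree: ((((F:5/2,(J:-2,T:3):9/2):49/8,M:-1/8):33/8,V:7/4):5/8,Y:5/8)
total length: 169/8

J,T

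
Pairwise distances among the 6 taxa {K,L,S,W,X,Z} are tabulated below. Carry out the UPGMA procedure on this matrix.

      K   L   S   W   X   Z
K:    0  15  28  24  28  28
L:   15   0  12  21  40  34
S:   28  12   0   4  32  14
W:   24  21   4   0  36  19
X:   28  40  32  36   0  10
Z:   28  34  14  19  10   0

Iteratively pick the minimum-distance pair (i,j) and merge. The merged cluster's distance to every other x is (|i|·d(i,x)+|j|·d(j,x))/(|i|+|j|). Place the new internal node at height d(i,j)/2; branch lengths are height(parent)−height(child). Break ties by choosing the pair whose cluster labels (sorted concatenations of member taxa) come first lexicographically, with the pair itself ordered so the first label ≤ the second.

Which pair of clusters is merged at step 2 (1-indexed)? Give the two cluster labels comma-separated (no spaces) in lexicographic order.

X,Z

1. join S+W (d=4) ⇒ SW; edges |S|=2, |W|=2
  updated: d(K,SW)=26, d(L,SW)=33/2, d(SW,X)=34, d(SW,Z)=33/2
2. join X+Z (d=10) ⇒ XZ; edges |X|=5, |Z|=5
  updated: d(K,XZ)=28, d(L,XZ)=37, d(SW,XZ)=101/4
3. join K+L (d=15) ⇒ KL; edges |K|=15/2, |L|=15/2
  updated: d(KL,SW)=85/4, d(KL,XZ)=65/2
4. join KL+SW (d=85/4) ⇒ KLSW; edges |KL|=25/8, |SW|=69/8
  updated: d(KLSW,XZ)=231/8
5. join KLSW+XZ (d=231/8) ⇒ KLSWXZ; edges |KLSW|=61/16, |XZ|=151/16
final tree: (((K:15/2,L:15/2):25/8,(S:2,W:2):69/8):61/16,(X:5,Z:5):151/16)
total length: 54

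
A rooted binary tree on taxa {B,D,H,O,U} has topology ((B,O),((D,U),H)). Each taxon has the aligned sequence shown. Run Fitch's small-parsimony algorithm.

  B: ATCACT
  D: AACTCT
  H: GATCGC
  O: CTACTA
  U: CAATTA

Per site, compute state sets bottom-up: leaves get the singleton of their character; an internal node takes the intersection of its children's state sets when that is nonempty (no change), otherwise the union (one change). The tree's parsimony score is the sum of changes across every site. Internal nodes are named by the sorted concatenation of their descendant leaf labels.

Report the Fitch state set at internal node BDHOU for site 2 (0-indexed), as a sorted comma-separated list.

site 0, node BO: B={A} ∪ O={C} → {A,C} (+1)
site 0, node DU: D={A} ∪ U={C} → {A,C} (+1)
site 0, node DHU: DU={A,C} ∪ H={G} → {A,C,G} (+1)
site 0, node BDHOU: BO={A,C} ∩ DHU={A,C,G} → {A,C} (+0)
site 1, node BO: B={T} ∩ O={T} → {T} (+0)
site 1, node DU: D={A} ∩ U={A} → {A} (+0)
site 1, node DHU: DU={A} ∩ H={A} → {A} (+0)
site 1, node BDHOU: BO={T} ∪ DHU={A} → {A,T} (+1)
site 2, node BO: B={C} ∪ O={A} → {A,C} (+1)
site 2, node DU: D={C} ∪ U={A} → {A,C} (+1)
site 2, node DHU: DU={A,C} ∪ H={T} → {A,C,T} (+1)
site 2, node BDHOU: BO={A,C} ∩ DHU={A,C,T} → {A,C} (+0)
site 3, node BO: B={A} ∪ O={C} → {A,C} (+1)
site 3, node DU: D={T} ∩ U={T} → {T} (+0)
site 3, node DHU: DU={T} ∪ H={C} → {C,T} (+1)
site 3, node BDHOU: BO={A,C} ∩ DHU={C,T} → {C} (+0)
site 4, node BO: B={C} ∪ O={T} → {C,T} (+1)
site 4, node DU: D={C} ∪ U={T} → {C,T} (+1)
site 4, node DHU: DU={C,T} ∪ H={G} → {C,G,T} (+1)
site 4, node BDHOU: BO={C,T} ∩ DHU={C,G,T} → {C,T} (+0)
site 5, node BO: B={T} ∪ O={A} → {A,T} (+1)
site 5, node DU: D={T} ∪ U={A} → {A,T} (+1)
site 5, node DHU: DU={A,T} ∪ H={C} → {A,C,T} (+1)
site 5, node BDHOU: BO={A,T} ∩ DHU={A,C,T} → {A,T} (+0)
per-site changes: [3, 1, 3, 2, 3, 3]; total = 15

A,C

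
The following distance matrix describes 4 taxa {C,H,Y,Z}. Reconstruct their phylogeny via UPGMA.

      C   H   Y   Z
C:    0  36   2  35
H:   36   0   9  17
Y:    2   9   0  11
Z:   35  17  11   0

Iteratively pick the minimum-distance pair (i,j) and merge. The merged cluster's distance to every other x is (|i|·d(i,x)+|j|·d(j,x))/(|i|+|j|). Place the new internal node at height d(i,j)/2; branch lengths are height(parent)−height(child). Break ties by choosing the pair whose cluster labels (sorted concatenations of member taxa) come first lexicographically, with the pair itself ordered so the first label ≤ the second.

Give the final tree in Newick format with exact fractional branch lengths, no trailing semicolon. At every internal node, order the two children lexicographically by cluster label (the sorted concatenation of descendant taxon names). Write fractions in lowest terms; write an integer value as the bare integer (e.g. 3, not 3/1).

((C:1,Y:1):83/8,(H:17/2,Z:17/2):23/8)

iteration 1: select C,Y (d=2); attach at lengths (1, 1); label the merged cluster CY
  updated: d(CY,H)=45/2, d(CY,Z)=23
iteration 2: select H,Z (d=17); attach at lengths (17/2, 17/2); label the merged cluster HZ
  updated: d(CY,HZ)=91/4
iteration 3: select CY,HZ (d=91/4); attach at lengths (83/8, 23/8); label the merged cluster CHYZ
final tree: ((C:1,Y:1):83/8,(H:17/2,Z:17/2):23/8)
total length: 129/4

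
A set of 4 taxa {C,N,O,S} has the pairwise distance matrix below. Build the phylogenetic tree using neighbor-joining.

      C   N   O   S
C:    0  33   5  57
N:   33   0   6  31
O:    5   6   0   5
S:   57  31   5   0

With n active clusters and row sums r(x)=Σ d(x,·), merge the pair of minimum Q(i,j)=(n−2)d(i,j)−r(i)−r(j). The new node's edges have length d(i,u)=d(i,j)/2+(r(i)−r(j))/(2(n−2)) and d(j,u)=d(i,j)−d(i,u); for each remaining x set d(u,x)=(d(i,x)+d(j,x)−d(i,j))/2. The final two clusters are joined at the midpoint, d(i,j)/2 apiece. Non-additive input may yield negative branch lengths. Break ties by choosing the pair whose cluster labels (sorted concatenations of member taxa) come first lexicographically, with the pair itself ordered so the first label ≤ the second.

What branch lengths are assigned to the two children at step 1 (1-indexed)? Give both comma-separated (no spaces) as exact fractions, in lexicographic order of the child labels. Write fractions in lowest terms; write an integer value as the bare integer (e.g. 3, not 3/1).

89/4,-69/4

1. join C+O (d=5, Q=-101) ⇒ CO; edges |C|=89/4, |O|=-69/4
  updated: d(CO,N)=17, d(CO,S)=57/2
2. join CO+N (d=17, Q=-153/2) ⇒ CNO; edges |CO|=29/4, |N|=39/4
  updated: d(CNO,S)=85/4
3. join CNO+S (d=85/4) ⇒ CNOS; edges |CNO|=85/8, |S|=85/8
final tree: (((C:89/4,O:-69/4):29/4,N:39/4):85/8,S:85/8)
total length: 173/4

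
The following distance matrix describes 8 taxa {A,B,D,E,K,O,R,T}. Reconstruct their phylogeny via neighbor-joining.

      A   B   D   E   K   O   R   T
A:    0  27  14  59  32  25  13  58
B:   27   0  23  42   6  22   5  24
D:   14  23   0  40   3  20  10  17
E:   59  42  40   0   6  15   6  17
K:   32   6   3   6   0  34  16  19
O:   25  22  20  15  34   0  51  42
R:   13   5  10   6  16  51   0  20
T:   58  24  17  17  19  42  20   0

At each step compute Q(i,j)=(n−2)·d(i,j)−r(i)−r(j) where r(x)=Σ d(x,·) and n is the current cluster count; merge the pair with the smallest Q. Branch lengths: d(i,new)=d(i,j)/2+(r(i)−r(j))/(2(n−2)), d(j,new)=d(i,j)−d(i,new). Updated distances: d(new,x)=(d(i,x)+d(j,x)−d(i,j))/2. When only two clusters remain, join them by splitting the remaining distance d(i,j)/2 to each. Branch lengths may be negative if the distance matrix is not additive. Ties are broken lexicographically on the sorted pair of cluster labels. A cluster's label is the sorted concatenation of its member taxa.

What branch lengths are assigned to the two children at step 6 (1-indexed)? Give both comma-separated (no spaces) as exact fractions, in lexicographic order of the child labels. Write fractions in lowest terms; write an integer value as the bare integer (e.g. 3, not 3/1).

35/32,25/8

iteration 1: select E,O (d=15, Q=-304); attach at lengths (11/2, 19/2); label the merged cluster EO
  updated: d(A,EO)=69/2, d(B,EO)=49/2, d(D,EO)=45/2, d(EO,K)=25/2, d(EO,R)=21, d(EO,T)=22
iteration 2: select A,R (d=13, Q=-397/2); attach at lengths (317/20, -57/20); label the merged cluster AR
  updated: d(AR,B)=19/2, d(AR,D)=11/2, d(AR,EO)=85/4, d(AR,K)=35/2, d(AR,T)=65/2
iteration 3: select AR,B (d=19/2, Q=-541/4); attach at lengths (149/32, 155/32); label the merged cluster ABR
  updated: d(ABR,D)=19/2, d(ABR,EO)=145/8, d(ABR,K)=7, d(ABR,T)=47/2
iteration 4: select EO,T (d=22, Q=-725/8); attach at lengths (159/16, 193/16); label the merged cluster EOT
  updated: d(ABR,EOT)=157/16, d(D,EOT)=35/4, d(EOT,K)=19/4
iteration 5: select ABR,EOT (d=157/16, Q=-30); attach at lengths (181/32, 133/32); label the merged cluster ABEORT
  updated: d(ABEORT,D)=135/32, d(ABEORT,K)=31/32
iteration 6: select ABEORT,D (d=135/32, Q=-131/16); attach at lengths (35/32, 25/8); label the merged cluster ABDEORT
  updated: d(ABDEORT,K)=-1/8
iteration 7: select ABDEORT,K (d=-1/8); attach at lengths (-1/16, -1/16); label the merged cluster ABDEKORT
final tree: (((((A:317/20,R:-57/20):149/32,B:155/32):181/32,((E:11/2,O:19/2):159/16,T:193/16):133/32):35/32,D:25/8):-1/16,K:-1/16)
total length: 2349/32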